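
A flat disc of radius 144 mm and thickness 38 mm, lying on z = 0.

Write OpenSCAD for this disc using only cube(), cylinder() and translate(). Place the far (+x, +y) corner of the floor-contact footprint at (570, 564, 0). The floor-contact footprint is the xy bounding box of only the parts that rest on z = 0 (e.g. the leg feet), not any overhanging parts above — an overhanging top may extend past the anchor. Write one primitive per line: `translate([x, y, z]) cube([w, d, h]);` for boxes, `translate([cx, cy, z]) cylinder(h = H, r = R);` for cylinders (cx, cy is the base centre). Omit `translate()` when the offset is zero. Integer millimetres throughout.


translate([426, 420, 0]) cylinder(h = 38, r = 144);


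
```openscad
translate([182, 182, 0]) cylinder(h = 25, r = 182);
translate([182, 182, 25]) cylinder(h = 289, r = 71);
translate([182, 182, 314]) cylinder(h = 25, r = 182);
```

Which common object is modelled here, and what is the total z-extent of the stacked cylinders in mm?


A spool. The overall height is 339 mm.

Three coaxial cylinders, large–small–large — a spool. Two 25 mm flanges and a 289 mm core give 25 + 289 + 25 = 339 mm.


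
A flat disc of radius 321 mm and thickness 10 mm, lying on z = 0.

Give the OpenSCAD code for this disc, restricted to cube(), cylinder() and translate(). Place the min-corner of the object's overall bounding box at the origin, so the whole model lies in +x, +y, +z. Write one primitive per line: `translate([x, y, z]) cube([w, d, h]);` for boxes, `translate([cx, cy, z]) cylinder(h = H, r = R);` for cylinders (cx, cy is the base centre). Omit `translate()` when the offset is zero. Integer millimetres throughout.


translate([321, 321, 0]) cylinder(h = 10, r = 321);


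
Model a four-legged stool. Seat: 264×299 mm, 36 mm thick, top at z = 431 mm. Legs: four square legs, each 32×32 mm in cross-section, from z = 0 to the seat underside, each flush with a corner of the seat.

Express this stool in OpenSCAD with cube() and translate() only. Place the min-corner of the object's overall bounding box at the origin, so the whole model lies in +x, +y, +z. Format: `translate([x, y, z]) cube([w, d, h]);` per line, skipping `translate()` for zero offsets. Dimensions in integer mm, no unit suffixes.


translate([0, 0, 395]) cube([264, 299, 36]);
cube([32, 32, 395]);
translate([232, 0, 0]) cube([32, 32, 395]);
translate([0, 267, 0]) cube([32, 32, 395]);
translate([232, 267, 0]) cube([32, 32, 395]);


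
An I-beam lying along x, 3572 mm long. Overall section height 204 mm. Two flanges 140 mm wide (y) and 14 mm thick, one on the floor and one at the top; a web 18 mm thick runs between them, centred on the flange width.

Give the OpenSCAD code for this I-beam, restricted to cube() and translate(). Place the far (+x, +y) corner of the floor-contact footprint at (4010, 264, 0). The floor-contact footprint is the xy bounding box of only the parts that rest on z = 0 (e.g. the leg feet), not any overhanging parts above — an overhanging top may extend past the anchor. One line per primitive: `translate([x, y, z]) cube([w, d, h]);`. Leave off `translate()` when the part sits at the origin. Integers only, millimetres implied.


translate([438, 124, 0]) cube([3572, 140, 14]);
translate([438, 185, 14]) cube([3572, 18, 176]);
translate([438, 124, 190]) cube([3572, 140, 14]);


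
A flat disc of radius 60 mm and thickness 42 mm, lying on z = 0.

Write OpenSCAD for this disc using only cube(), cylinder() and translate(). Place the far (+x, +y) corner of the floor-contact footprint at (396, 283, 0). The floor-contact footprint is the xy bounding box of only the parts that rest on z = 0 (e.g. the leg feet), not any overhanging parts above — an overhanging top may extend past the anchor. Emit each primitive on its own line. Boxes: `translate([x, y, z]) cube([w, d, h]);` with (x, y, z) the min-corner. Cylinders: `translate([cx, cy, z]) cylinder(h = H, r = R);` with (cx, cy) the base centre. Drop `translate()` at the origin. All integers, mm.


translate([336, 223, 0]) cylinder(h = 42, r = 60);


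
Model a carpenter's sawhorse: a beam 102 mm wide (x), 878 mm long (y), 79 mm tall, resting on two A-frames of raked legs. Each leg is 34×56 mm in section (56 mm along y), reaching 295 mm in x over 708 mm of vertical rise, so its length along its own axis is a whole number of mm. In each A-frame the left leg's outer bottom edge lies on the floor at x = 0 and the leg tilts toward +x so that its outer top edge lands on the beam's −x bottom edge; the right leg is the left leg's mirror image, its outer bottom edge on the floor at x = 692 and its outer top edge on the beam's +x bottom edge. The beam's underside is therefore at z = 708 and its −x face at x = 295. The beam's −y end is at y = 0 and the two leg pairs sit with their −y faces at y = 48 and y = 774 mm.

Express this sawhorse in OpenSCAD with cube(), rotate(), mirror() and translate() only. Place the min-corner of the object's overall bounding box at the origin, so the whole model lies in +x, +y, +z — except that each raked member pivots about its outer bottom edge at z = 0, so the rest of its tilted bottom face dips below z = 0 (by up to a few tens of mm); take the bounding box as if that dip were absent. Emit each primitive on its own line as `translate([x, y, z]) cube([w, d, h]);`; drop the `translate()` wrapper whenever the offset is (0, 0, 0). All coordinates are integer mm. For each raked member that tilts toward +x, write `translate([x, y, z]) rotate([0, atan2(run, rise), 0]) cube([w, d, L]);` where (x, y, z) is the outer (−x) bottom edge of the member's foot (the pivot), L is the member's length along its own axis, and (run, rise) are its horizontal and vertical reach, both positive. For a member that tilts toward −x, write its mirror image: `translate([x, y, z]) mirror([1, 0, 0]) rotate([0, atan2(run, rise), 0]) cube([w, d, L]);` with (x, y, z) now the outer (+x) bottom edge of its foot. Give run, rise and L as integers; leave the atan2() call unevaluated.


// leg length = √(295² + 708²) = 767
// right-leg outer foot x = 2·295 + 102 = 692
// beam min-corner = (295, 0, 708)
translate([295, 0, 708]) cube([102, 878, 79]);
translate([0, 48, 0]) rotate([0, atan2(295, 708), 0]) cube([34, 56, 767]);
translate([692, 48, 0]) mirror([1, 0, 0]) rotate([0, atan2(295, 708), 0]) cube([34, 56, 767]);
translate([0, 774, 0]) rotate([0, atan2(295, 708), 0]) cube([34, 56, 767]);
translate([692, 774, 0]) mirror([1, 0, 0]) rotate([0, atan2(295, 708), 0]) cube([34, 56, 767]);


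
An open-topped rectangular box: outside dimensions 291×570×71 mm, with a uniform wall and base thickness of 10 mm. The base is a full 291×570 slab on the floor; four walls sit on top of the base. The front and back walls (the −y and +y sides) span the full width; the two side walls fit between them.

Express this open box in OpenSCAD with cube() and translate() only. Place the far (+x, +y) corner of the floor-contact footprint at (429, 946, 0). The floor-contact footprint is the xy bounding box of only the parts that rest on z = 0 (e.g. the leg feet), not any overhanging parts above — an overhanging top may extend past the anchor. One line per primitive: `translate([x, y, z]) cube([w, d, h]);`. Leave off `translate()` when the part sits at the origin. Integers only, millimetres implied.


translate([138, 376, 0]) cube([291, 570, 10]);
translate([138, 376, 10]) cube([291, 10, 61]);
translate([138, 936, 10]) cube([291, 10, 61]);
translate([138, 386, 10]) cube([10, 550, 61]);
translate([419, 386, 10]) cube([10, 550, 61]);


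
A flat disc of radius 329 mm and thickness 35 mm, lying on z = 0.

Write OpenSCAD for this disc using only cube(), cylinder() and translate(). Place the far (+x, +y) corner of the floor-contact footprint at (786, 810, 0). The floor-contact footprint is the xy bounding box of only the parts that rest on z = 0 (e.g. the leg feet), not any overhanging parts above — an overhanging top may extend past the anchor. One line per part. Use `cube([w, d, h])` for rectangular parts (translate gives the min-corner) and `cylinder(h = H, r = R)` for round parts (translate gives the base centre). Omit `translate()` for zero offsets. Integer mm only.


translate([457, 481, 0]) cylinder(h = 35, r = 329);


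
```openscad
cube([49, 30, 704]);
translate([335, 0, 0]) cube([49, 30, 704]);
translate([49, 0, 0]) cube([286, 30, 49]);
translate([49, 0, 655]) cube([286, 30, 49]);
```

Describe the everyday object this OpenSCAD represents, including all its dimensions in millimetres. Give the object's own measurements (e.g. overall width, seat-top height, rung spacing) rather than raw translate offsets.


A rectangular picture frame lying in the x–z plane (depth along y). The opening is 286 mm wide (x) by 606 mm tall (z), surrounded by a border 49 mm wide on all four sides. The frame is 30 mm deep and is made of two full-height vertical stiles with two horizontal rails fitted between them.


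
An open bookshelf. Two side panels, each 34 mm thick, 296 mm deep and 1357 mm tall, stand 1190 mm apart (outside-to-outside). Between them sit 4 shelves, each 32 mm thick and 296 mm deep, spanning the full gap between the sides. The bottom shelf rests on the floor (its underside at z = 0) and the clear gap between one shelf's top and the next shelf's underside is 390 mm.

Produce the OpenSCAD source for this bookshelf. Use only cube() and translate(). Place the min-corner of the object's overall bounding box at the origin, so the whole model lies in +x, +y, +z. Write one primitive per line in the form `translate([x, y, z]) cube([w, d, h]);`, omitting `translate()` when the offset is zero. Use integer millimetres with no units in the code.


cube([34, 296, 1357]);
translate([1156, 0, 0]) cube([34, 296, 1357]);
translate([34, 0, 0]) cube([1122, 296, 32]);
translate([34, 0, 422]) cube([1122, 296, 32]);
translate([34, 0, 844]) cube([1122, 296, 32]);
translate([34, 0, 1266]) cube([1122, 296, 32]);


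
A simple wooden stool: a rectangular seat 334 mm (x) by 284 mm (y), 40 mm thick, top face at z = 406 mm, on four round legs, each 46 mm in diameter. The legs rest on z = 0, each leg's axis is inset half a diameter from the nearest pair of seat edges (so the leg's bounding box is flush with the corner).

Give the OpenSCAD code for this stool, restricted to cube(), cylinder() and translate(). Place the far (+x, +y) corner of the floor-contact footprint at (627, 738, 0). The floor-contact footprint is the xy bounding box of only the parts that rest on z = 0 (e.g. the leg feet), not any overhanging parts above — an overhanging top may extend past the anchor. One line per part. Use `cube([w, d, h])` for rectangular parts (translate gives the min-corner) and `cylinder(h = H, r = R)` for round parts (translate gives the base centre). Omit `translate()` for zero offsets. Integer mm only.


translate([293, 454, 366]) cube([334, 284, 40]);
translate([316, 477, 0]) cylinder(h = 366, r = 23);
translate([604, 477, 0]) cylinder(h = 366, r = 23);
translate([316, 715, 0]) cylinder(h = 366, r = 23);
translate([604, 715, 0]) cylinder(h = 366, r = 23);


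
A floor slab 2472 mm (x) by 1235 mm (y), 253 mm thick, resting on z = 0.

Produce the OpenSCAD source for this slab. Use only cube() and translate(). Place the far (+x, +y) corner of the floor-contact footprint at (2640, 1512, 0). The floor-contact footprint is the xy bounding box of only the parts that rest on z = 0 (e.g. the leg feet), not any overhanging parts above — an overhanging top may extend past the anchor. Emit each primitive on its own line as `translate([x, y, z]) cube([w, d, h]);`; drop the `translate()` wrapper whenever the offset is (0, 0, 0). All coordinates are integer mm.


translate([168, 277, 0]) cube([2472, 1235, 253]);


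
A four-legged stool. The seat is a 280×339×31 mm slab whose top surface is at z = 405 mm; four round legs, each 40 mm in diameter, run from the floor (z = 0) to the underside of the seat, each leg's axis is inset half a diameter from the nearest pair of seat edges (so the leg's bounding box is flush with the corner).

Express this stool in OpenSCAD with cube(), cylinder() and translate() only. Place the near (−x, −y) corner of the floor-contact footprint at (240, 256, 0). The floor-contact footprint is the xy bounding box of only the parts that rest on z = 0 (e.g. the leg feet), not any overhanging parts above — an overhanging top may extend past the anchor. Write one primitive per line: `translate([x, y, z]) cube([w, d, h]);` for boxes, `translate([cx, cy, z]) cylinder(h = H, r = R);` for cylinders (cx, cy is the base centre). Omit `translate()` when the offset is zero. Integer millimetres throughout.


translate([240, 256, 374]) cube([280, 339, 31]);
translate([260, 276, 0]) cylinder(h = 374, r = 20);
translate([500, 276, 0]) cylinder(h = 374, r = 20);
translate([260, 575, 0]) cylinder(h = 374, r = 20);
translate([500, 575, 0]) cylinder(h = 374, r = 20);


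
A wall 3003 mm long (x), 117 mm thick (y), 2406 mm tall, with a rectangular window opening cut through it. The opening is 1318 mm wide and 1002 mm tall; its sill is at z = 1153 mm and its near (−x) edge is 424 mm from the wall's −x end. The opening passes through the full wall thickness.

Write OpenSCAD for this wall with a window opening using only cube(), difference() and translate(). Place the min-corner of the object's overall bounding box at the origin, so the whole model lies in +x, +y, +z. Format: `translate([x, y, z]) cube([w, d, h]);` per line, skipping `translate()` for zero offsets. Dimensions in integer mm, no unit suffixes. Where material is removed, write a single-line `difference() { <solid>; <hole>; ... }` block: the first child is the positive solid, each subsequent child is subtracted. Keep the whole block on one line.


difference() { cube([3003, 117, 2406]); translate([424, 0, 1153]) cube([1318, 117, 1002]); }


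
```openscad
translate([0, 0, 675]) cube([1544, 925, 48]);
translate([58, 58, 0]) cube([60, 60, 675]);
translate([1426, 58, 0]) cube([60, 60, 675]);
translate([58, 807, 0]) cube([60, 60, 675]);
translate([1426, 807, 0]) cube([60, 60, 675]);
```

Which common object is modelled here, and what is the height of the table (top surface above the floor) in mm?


A table. The table height is 723 mm.

A 1544×925×48 slab sits at z = 675 on four 60 mm square posts — a table. The top surface is at 675 + 48 = 723 mm.


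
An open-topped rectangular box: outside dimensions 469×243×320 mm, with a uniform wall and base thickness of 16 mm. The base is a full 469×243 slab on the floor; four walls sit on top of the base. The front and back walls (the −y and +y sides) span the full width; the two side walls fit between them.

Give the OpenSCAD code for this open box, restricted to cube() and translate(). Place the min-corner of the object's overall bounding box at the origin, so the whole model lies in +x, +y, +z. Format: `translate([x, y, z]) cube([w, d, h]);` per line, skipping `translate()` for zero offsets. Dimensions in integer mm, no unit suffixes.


cube([469, 243, 16]);
translate([0, 0, 16]) cube([469, 16, 304]);
translate([0, 227, 16]) cube([469, 16, 304]);
translate([0, 16, 16]) cube([16, 211, 304]);
translate([453, 16, 16]) cube([16, 211, 304]);


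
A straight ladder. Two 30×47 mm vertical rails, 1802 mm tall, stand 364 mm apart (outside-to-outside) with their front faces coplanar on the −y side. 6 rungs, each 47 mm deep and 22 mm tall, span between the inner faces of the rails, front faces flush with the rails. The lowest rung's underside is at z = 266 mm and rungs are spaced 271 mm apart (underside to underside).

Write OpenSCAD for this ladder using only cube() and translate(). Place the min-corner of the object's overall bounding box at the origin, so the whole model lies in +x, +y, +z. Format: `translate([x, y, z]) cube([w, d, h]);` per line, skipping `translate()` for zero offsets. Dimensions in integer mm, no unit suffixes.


cube([30, 47, 1802]);
translate([334, 0, 0]) cube([30, 47, 1802]);
translate([30, 0, 266]) cube([304, 47, 22]);
translate([30, 0, 537]) cube([304, 47, 22]);
translate([30, 0, 808]) cube([304, 47, 22]);
translate([30, 0, 1079]) cube([304, 47, 22]);
translate([30, 0, 1350]) cube([304, 47, 22]);
translate([30, 0, 1621]) cube([304, 47, 22]);


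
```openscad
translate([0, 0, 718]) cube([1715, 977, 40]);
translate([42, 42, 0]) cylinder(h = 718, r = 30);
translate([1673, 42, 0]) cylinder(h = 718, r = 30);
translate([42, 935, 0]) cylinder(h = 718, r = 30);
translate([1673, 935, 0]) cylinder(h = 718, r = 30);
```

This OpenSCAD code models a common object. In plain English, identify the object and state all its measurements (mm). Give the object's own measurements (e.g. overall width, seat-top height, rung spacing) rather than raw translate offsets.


A rectangular dining table. The top is 1715×977×40 mm with its upper surface at z = 758 mm. It stands on four round legs of 60 mm diameter, each leg's bounding box inset 12 mm from the nearest pair of top edges, running from the floor to the underside of the top.


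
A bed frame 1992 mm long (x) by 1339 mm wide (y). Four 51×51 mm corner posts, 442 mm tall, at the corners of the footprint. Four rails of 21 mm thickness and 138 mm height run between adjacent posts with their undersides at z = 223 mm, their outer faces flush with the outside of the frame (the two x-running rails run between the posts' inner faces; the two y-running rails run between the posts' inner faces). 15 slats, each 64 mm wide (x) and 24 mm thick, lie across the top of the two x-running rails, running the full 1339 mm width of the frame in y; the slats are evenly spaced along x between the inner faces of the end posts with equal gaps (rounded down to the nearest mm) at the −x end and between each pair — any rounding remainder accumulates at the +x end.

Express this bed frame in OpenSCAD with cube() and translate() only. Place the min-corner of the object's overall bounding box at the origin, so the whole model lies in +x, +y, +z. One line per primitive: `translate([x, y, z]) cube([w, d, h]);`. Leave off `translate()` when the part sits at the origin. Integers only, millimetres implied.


cube([51, 51, 442]);
translate([0, 1288, 0]) cube([51, 51, 442]);
translate([1941, 0, 0]) cube([51, 51, 442]);
translate([1941, 1288, 0]) cube([51, 51, 442]);
translate([51, 0, 223]) cube([1890, 21, 138]);
translate([51, 1318, 223]) cube([1890, 21, 138]);
translate([0, 51, 223]) cube([21, 1237, 138]);
translate([1971, 51, 223]) cube([21, 1237, 138]);
translate([109, 0, 361]) cube([64, 1339, 24]);
translate([231, 0, 361]) cube([64, 1339, 24]);
translate([353, 0, 361]) cube([64, 1339, 24]);
translate([475, 0, 361]) cube([64, 1339, 24]);
translate([597, 0, 361]) cube([64, 1339, 24]);
translate([719, 0, 361]) cube([64, 1339, 24]);
translate([841, 0, 361]) cube([64, 1339, 24]);
translate([963, 0, 361]) cube([64, 1339, 24]);
translate([1085, 0, 361]) cube([64, 1339, 24]);
translate([1207, 0, 361]) cube([64, 1339, 24]);
translate([1329, 0, 361]) cube([64, 1339, 24]);
translate([1451, 0, 361]) cube([64, 1339, 24]);
translate([1573, 0, 361]) cube([64, 1339, 24]);
translate([1695, 0, 361]) cube([64, 1339, 24]);
translate([1817, 0, 361]) cube([64, 1339, 24]);


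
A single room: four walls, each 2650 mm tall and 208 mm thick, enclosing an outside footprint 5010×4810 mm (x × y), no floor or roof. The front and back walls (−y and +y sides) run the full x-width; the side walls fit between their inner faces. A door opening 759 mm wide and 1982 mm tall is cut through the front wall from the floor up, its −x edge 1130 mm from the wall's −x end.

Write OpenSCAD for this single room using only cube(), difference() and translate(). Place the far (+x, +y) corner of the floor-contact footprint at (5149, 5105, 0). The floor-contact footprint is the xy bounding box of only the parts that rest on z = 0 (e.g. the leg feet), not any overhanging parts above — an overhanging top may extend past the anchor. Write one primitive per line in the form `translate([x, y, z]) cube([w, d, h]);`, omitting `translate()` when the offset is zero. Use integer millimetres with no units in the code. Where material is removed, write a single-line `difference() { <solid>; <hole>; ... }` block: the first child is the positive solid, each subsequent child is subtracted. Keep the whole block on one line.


difference() { translate([139, 295, 0]) cube([5010, 208, 2650]); translate([1269, 295, 0]) cube([759, 208, 1982]); }
translate([139, 4897, 0]) cube([5010, 208, 2650]);
translate([139, 503, 0]) cube([208, 4394, 2650]);
translate([4941, 503, 0]) cube([208, 4394, 2650]);


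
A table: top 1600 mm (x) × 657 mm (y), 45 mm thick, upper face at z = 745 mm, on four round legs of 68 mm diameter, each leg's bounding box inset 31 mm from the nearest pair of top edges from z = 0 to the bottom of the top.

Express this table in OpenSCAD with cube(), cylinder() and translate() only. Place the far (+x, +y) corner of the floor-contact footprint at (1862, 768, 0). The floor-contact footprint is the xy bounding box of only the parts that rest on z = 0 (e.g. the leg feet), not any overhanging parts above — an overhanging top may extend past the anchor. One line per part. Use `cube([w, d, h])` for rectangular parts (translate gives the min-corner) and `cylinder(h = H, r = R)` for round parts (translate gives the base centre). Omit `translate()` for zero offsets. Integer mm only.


translate([293, 142, 700]) cube([1600, 657, 45]);
translate([358, 207, 0]) cylinder(h = 700, r = 34);
translate([1828, 207, 0]) cylinder(h = 700, r = 34);
translate([358, 734, 0]) cylinder(h = 700, r = 34);
translate([1828, 734, 0]) cylinder(h = 700, r = 34);


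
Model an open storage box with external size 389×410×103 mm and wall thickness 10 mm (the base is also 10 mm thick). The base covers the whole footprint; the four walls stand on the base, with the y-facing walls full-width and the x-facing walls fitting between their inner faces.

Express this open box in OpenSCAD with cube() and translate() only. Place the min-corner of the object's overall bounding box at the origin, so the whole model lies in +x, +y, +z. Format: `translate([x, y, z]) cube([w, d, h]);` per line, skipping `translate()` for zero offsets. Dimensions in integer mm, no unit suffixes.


cube([389, 410, 10]);
translate([0, 0, 10]) cube([389, 10, 93]);
translate([0, 400, 10]) cube([389, 10, 93]);
translate([0, 10, 10]) cube([10, 390, 93]);
translate([379, 10, 10]) cube([10, 390, 93]);


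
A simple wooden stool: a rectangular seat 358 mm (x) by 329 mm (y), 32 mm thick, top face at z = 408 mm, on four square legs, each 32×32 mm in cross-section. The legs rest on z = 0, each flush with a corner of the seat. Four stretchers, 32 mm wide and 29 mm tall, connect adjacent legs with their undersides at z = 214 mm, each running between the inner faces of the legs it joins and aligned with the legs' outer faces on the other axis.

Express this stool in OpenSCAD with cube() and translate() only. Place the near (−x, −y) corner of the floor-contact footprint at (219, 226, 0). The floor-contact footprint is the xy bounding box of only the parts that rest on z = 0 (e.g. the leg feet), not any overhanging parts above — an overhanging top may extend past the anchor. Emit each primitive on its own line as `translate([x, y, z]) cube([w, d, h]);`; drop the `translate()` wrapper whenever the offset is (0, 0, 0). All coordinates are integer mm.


translate([219, 226, 376]) cube([358, 329, 32]);
translate([219, 226, 0]) cube([32, 32, 376]);
translate([545, 226, 0]) cube([32, 32, 376]);
translate([219, 523, 0]) cube([32, 32, 376]);
translate([545, 523, 0]) cube([32, 32, 376]);
translate([251, 226, 214]) cube([294, 32, 29]);
translate([251, 523, 214]) cube([294, 32, 29]);
translate([219, 258, 214]) cube([32, 265, 29]);
translate([545, 258, 214]) cube([32, 265, 29]);


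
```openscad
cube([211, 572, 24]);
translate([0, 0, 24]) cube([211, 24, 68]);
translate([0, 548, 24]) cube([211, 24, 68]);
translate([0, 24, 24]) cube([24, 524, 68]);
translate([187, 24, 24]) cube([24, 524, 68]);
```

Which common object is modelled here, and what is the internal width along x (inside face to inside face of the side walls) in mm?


An open box. The internal width is 163 mm.

A 211×572 base slab with four walls standing on it — an open box. The base is 211 mm wide and the walls are 24 mm thick, so the internal width is 211 − 2 × 24 = 163 mm.


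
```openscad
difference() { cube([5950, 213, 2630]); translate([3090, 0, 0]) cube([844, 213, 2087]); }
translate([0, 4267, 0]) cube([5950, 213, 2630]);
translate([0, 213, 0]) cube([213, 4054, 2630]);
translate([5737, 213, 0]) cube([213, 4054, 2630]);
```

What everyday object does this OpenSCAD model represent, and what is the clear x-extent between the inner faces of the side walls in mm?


A single room. The interior width is 5524 mm.

Four walls enclosing a rectangle with a door in the front wall — a room. Outside width 5950 minus two 213 mm walls gives 5524 mm.


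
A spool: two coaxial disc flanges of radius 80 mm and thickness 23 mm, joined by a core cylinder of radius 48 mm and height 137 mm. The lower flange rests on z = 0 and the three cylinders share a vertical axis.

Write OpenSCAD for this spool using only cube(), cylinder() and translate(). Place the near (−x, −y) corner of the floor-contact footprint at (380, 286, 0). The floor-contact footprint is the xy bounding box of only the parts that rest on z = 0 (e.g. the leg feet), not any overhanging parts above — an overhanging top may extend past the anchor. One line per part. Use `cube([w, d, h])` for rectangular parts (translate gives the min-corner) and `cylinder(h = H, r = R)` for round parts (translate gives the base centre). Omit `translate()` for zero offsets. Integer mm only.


translate([460, 366, 0]) cylinder(h = 23, r = 80);
translate([460, 366, 23]) cylinder(h = 137, r = 48);
translate([460, 366, 160]) cylinder(h = 23, r = 80);


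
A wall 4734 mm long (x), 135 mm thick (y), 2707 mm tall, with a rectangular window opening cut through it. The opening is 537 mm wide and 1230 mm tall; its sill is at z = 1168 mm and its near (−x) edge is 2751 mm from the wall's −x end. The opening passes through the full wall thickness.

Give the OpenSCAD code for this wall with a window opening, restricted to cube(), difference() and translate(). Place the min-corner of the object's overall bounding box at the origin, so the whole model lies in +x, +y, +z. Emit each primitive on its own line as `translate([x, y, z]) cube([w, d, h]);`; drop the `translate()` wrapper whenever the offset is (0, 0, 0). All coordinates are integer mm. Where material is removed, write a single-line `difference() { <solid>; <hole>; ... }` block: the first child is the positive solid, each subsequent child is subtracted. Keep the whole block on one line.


difference() { cube([4734, 135, 2707]); translate([2751, 0, 1168]) cube([537, 135, 1230]); }


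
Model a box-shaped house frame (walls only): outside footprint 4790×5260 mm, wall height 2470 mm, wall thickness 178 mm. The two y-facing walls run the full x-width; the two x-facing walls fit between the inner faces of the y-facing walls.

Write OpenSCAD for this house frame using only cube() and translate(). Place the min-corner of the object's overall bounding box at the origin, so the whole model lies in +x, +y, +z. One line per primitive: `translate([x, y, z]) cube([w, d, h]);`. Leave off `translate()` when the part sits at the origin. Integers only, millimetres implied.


cube([4790, 178, 2470]);
translate([0, 5082, 0]) cube([4790, 178, 2470]);
translate([0, 178, 0]) cube([178, 4904, 2470]);
translate([4612, 178, 0]) cube([178, 4904, 2470]);


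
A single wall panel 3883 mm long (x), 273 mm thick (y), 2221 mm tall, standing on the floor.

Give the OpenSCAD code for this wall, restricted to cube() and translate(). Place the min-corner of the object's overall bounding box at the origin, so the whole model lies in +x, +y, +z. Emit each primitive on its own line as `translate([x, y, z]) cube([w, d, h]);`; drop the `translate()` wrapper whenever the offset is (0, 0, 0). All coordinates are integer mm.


cube([3883, 273, 2221]);


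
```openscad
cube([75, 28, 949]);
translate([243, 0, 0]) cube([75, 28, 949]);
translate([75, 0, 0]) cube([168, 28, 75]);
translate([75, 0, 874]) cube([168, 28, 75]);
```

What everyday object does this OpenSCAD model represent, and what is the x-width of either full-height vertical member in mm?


A picture frame. The border width is 75 mm.

Four thin pieces enclosing a rectangular opening — a picture frame. The two full-height stiles are 949 mm tall; the top rail sits at z = 874 and is 75 mm tall, so the border above the opening is 949 − 874 = 75 mm, matching the stile x-width.


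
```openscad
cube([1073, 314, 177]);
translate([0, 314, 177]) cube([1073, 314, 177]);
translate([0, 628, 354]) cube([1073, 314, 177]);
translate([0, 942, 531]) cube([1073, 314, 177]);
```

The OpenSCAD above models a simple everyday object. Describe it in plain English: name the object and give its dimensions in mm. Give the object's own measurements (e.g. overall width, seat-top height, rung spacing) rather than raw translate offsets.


A straight staircase of 4 solid steps. Each step is 1073 mm wide (x), 314 mm deep (y, the going) and 177 mm tall (the rise). The first step rests on the floor; each subsequent step sits one going further in +y and one rise higher in +z, directly behind and above the previous step with no overlap.


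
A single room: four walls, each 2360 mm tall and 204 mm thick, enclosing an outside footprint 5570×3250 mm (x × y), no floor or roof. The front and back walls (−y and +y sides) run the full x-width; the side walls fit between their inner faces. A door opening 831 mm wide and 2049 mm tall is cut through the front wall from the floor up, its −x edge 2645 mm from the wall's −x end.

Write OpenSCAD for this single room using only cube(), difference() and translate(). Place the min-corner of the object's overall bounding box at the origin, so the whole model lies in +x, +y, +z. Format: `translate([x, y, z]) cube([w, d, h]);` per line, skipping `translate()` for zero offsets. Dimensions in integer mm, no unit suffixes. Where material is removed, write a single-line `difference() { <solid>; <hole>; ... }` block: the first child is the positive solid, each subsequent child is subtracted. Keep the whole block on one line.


difference() { cube([5570, 204, 2360]); translate([2645, 0, 0]) cube([831, 204, 2049]); }
translate([0, 3046, 0]) cube([5570, 204, 2360]);
translate([0, 204, 0]) cube([204, 2842, 2360]);
translate([5366, 204, 0]) cube([204, 2842, 2360]);


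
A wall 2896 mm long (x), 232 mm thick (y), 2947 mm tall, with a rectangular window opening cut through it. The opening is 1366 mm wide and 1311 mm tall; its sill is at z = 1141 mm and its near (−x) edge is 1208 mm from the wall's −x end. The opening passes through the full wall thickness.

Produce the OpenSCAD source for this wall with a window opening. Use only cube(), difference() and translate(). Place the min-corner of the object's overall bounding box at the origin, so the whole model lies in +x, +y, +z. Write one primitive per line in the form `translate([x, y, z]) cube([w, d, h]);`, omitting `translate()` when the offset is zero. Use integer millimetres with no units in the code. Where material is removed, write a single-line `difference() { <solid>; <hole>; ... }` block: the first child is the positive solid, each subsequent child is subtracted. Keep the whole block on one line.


difference() { cube([2896, 232, 2947]); translate([1208, 0, 1141]) cube([1366, 232, 1311]); }


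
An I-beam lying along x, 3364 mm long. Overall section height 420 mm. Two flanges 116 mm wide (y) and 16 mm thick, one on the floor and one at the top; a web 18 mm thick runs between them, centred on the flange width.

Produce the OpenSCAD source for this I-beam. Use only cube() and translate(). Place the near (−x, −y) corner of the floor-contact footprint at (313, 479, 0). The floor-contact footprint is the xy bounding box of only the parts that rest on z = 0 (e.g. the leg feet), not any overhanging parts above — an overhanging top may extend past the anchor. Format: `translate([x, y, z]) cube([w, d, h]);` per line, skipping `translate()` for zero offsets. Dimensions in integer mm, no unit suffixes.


translate([313, 479, 0]) cube([3364, 116, 16]);
translate([313, 528, 16]) cube([3364, 18, 388]);
translate([313, 479, 404]) cube([3364, 116, 16]);


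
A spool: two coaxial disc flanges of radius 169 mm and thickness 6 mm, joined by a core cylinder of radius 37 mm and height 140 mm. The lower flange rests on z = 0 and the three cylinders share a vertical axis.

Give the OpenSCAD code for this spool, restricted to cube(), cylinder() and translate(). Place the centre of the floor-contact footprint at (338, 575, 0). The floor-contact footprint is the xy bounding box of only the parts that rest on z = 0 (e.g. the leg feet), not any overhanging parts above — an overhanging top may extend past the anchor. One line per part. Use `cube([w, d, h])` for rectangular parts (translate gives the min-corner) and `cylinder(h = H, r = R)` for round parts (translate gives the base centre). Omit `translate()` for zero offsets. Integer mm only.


translate([338, 575, 0]) cylinder(h = 6, r = 169);
translate([338, 575, 6]) cylinder(h = 140, r = 37);
translate([338, 575, 146]) cylinder(h = 6, r = 169);


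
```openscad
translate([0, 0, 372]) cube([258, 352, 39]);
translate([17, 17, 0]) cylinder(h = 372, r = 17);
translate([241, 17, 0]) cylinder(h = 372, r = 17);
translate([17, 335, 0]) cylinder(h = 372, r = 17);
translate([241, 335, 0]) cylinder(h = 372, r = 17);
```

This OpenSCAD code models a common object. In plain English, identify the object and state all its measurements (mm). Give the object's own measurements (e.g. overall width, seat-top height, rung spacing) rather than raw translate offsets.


A four-legged stool. The seat is a 258×352×39 mm slab whose top surface is at z = 411 mm; four round legs, each 34 mm in diameter, run from the floor (z = 0) to the underside of the seat, each leg's axis is inset half a diameter from the nearest pair of seat edges (so the leg's bounding box is flush with the corner).


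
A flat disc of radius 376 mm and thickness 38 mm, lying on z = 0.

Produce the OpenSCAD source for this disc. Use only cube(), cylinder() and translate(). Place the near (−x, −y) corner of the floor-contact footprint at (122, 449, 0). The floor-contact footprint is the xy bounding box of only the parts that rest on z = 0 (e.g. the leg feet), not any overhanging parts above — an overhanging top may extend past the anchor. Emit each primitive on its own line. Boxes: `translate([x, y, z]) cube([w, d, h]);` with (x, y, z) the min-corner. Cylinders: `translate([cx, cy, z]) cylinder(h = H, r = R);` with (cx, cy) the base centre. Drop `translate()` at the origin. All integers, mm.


translate([498, 825, 0]) cylinder(h = 38, r = 376);


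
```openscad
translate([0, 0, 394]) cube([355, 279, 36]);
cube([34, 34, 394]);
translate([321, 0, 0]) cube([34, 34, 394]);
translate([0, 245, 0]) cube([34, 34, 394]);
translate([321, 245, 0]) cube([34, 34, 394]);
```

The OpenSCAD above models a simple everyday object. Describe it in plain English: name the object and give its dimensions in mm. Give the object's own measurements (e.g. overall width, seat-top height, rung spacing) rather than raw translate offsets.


A four-legged stool. The seat is a 355×279×36 mm slab whose top surface is at z = 430 mm; four square legs, each 34×34 mm in cross-section, run from the floor (z = 0) to the underside of the seat, each flush with a corner of the seat.


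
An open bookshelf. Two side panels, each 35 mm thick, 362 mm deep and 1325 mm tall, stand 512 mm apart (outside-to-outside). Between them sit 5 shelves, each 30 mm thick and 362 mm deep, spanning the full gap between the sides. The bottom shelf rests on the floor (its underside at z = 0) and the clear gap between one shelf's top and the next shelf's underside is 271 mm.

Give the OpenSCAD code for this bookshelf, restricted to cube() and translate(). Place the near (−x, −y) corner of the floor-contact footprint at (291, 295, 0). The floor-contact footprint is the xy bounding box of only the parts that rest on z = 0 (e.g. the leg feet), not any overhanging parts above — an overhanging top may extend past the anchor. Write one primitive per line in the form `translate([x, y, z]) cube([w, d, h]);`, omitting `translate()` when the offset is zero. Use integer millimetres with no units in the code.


translate([291, 295, 0]) cube([35, 362, 1325]);
translate([768, 295, 0]) cube([35, 362, 1325]);
translate([326, 295, 0]) cube([442, 362, 30]);
translate([326, 295, 301]) cube([442, 362, 30]);
translate([326, 295, 602]) cube([442, 362, 30]);
translate([326, 295, 903]) cube([442, 362, 30]);
translate([326, 295, 1204]) cube([442, 362, 30]);


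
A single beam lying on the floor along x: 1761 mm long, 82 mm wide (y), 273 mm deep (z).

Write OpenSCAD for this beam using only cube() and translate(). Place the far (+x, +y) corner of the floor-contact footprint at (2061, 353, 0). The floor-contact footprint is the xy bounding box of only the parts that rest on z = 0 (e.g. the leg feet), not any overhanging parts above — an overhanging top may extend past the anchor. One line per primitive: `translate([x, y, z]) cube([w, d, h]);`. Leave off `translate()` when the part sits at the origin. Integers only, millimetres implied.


translate([300, 271, 0]) cube([1761, 82, 273]);


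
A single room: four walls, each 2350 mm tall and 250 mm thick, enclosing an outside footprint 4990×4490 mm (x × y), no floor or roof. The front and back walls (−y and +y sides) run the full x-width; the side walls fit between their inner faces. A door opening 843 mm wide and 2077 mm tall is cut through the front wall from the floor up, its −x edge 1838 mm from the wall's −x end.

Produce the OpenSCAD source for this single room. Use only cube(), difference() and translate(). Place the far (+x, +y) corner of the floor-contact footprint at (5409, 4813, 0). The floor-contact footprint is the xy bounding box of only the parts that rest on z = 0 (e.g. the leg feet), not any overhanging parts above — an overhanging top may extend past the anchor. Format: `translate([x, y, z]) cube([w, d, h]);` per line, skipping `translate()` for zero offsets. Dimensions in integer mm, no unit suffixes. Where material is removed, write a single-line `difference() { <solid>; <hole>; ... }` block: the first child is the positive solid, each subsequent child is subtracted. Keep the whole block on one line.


difference() { translate([419, 323, 0]) cube([4990, 250, 2350]); translate([2257, 323, 0]) cube([843, 250, 2077]); }
translate([419, 4563, 0]) cube([4990, 250, 2350]);
translate([419, 573, 0]) cube([250, 3990, 2350]);
translate([5159, 573, 0]) cube([250, 3990, 2350]);


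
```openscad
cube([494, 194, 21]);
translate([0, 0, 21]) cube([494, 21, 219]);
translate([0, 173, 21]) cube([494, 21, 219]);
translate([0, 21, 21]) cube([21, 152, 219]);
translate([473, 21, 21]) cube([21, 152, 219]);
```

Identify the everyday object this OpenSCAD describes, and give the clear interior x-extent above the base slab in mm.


An open box. The internal width is 452 mm.

A 494×194 base slab with four walls standing on it — an open box. The base is 494 mm wide and the walls are 21 mm thick, so the internal width is 494 − 2 × 21 = 452 mm.


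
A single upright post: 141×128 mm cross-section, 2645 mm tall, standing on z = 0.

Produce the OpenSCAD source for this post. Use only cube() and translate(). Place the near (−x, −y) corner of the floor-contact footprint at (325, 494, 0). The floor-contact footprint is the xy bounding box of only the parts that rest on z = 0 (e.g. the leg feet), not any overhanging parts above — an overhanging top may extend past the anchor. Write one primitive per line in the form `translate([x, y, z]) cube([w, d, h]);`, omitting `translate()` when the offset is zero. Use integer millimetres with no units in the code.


translate([325, 494, 0]) cube([141, 128, 2645]);
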